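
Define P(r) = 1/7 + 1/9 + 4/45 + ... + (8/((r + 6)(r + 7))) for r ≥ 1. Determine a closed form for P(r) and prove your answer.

We claim P(r) = 8r/(7(r + 7)) for all r ≥ 1.
Base case (r = 1): P(1) = 1/7, and the closed form gives 1/7. They agree.
Inductive step: suppose the statement holds for some m ≥ 1, so P(m) = 8m/(7(m + 7)).
Then P(m+1) = P(m) + (8/((m + 7)(m + 8))) = (8m/(7(m + 7))) + (8/((m + 7)(m + 8))).
Simplifying, P(m+1) = 8(m + 1)/(7(m + 8)) = 8(m+1)/(7((m+1) + 7)),
which is the closed form with r = m+1.
By the principle of mathematical induction, the result holds for all r ≥ 1.

P(r) = 8r/(7(r + 7))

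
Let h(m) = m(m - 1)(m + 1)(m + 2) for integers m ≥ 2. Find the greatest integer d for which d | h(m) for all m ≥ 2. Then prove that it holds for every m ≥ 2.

d = 24

Computing the first values: h(2) = 24 and h(3) = 120; gcd(24, 120) = 24, so d ≤ 24.
We prove 24 | m(m - 1)(m + 1)(m + 2) for all m ≥ 2 by induction on m.
When m = 2: h(2) = 24 = 24·(1), so 24 | h(2).
Inductive step: assume the claim holds for m = r, i.e. 24 | h(r). Then
h(r+1) − h(r) = r·(r+1)·(r+2)·(r+3) − (r-1)·r·(r+1)·(r+2) = r·(r+1)·(r+2)·[(r+3) − (r-1)] = 4·r·(r+1)·(r+2). The product of 3 consecutive integers is divisible by (3)! = 6, so h(r+1) − h(r) is divisible by 4·6 = 24. By the inductive hypothesis 24 | h(r), hence 24 | h(r+1).
By the principle of mathematical induction, the result holds for all m ≥ 2.
Therefore the largest such d is 24.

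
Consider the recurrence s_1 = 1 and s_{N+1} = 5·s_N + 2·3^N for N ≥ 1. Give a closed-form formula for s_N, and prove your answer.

s_N = -3^N + 4·5^(N - 1)

Computing the first terms: s_1 = 1, s_2 = 11, s_3 = 73. This suggests s_N = -3^N + 4·5^(N - 1).
For the base case N = 1: the formula gives 1 = 1 = s_1.
Inductive step: assume the claim holds for N = p, so s_p = -3^p + 4·5^(p - 1).
Then s_{p+1} = 5·s_p + 2·3^p = 5·(-3^p + 4·5^(p - 1)) + 2·3^p = -3^(p + 1) + 4·5^p = -3^(p+1) + 4·5^((p+1) - 1),
which is the claimed formula at N = p+1.
Hence, by induction on N, the claim holds for every N ≥ 1.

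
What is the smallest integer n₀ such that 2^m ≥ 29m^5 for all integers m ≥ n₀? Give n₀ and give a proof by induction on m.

At m = 29: 536870912 < 594823321, so the inequality fails and n₀ ≥ 30. We prove 2^m ≥ 29m^5 for all m ≥ 30.
When m = 30: 2^m = 1073741824 and 29m^5 = 704700000, so 1073741824 ≥ 704700000.
For the inductive step, assume it holds for an arbitrary p ≥ 30, so 2^p ≥ 29p^5.
Then 2^(p + 1) = 2·(2^p) ≥ 2·(29p^5).
Also, for p ≥ 30 we have 2·(29p^5) ≥ 29(p+1)^5, since 2 ≥ (1 + 1/p)^5 for all p ≥ 30.
Combining, 2^(p + 1) ≥ 29(p+1)^5.
By the principle of mathematical induction, the result holds for all m ≥ 30.
Hence the smallest such n₀ is 30.

n₀ = 30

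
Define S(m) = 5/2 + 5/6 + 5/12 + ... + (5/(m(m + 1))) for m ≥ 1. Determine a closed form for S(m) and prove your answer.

S(m) = 5m/(m + 1)

We claim S(m) = 5m/(m + 1) for all m ≥ 1.
Base step (m = 1): S(1) = 5/2, and the closed form gives 5/2. They agree.
Suppose the result is true for m = r, so S(r) = 5r/(r + 1).
Then S(r+1) = S(r) + (5/((r + 1)(r + 2))) = (5r/(r + 1)) + (5/((r + 1)(r + 2))).
Simplifying, S(r+1) = 5(r + 1)/(r + 2) = 5(r+1)/((r+1) + 1),
which is the closed form with m = r+1.
This completes the induction.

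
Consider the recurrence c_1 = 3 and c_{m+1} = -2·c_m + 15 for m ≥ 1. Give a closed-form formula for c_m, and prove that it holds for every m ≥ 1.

c_m = (-2)^m + 5

Computing the first terms: c_1 = 3, c_2 = 9, c_3 = -3. This suggests c_m = (-2)^m + 5.
When m = 1: the formula gives 3 = 3 = c_1.
For the inductive step, assume it holds for an arbitrary k ≥ 1, so c_k = (-2)^k + 5.
Then c_{k+1} = -2·c_k + 15 = -2·((-2)^k + 5) + 15 = (-2)^(k + 1) + 5,
which is the claimed formula at m = k+1.
This completes the induction.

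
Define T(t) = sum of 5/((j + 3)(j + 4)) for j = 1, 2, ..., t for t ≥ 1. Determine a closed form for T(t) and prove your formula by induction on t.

T(t) = 5t/(4(t + 4))

We claim T(t) = 5t/(4(t + 4)) for all t ≥ 1.
Base step (t = 1): T(1) = 1/4, and the closed form gives 1/4. They agree.
Suppose the result is true for t = j, so T(j) = 5j/(4(j + 4)).
Then T(j+1) = T(j) + (5/((j + 4)(j + 5))) = (5j/(4(j + 4))) + (5/((j + 4)(j + 5))).
Simplifying, T(j+1) = 5(j + 1)/(4(j + 5)) = 5(j+1)/(4((j+1) + 4)),
which is the closed form with t = j+1.
Hence, by induction on t, the claim holds for every t ≥ 1.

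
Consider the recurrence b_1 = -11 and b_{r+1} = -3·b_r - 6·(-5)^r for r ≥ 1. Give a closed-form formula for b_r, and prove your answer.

Computing the first terms: b_1 = -11, b_2 = 63, b_3 = -339. This suggests b_r = 4(-3)^(r - 1) + 3(-5)^r.
For the base case r = 1: the formula gives -11 = -11 = b_1.
Inductive step: suppose the statement holds for some p ≥ 1, so b_p = 4(-3)^(p - 1) + 3(-5)^p.
Then b_{p+1} = -3·b_p - 6·(-5)^p = -3·(4(-3)^(p - 1) + 3(-5)^p) - 6·(-5)^p = 4(-3)^p + 3(-5)^(p + 1) = 4(-3)^((p+1) - 1) + 3(-5)^(p+1),
which is the claimed formula at r = p+1.
This completes the induction.

b_r = 4(-3)^(r - 1) + 3(-5)^r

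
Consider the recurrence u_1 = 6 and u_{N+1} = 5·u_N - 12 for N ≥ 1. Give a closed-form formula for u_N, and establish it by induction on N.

Computing the first terms: u_1 = 6, u_2 = 18, u_3 = 78. This suggests u_N = 3·5^(N - 1) + 3.
Base step (N = 1): the formula gives 6 = 6 = u_1.
For the inductive step, assume it holds for an arbitrary j ≥ 1, so u_j = 3·5^(j - 1) + 3.
Then u_{j+1} = 5·u_j - 12 = 5·(3·5^(j - 1) + 3) - 12 = 3·5^j + 3 = 3·5^((j+1) - 1) + 3,
which is the claimed formula at N = j+1.
Hence, by induction on N, the claim holds for every N ≥ 1.

u_N = 3·5^(N - 1) + 3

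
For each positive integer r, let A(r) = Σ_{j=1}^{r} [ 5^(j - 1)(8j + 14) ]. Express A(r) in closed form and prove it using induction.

A(r) = 5^r(2r + 3) - 3

We claim A(r) = 5^r(2r + 3) - 3 for all r ≥ 1.
Base step (r = 1): A(1) = 22, and the closed form gives 22. They agree.
Inductive step: assume the claim holds for r = j, so A(j) = 5^j(2j + 3) - 3.
Then A(j+1) = A(j) + (5^j(8j + 22)) = (5^j(2j + 3) - 3) + (5^j(8j + 22)).
Simplifying, A(j+1) = 10·5^j·j + 25·5^j - 3 = 5^(j+1)(2(j+1) + 3) - 3,
which is the closed form with r = j+1.
By the principle of mathematical induction, the result holds for all r ≥ 1.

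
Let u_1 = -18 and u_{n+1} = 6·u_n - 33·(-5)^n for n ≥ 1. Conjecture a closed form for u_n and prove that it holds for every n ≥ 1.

Computing the first terms: u_1 = -18, u_2 = 57, u_3 = -483. This suggests u_n = 3(-5)^n - 3·6^(n - 1).
Base case (n = 1): the formula gives -18 = -18 = u_1.
Inductive step: suppose the statement holds for some i ≥ 1, so u_i = 3(-5)^i - 3·6^(i - 1).
Then u_{i+1} = 6·u_i - 33·(-5)^i = 6·(3(-5)^i - 3·6^(i - 1)) - 33·(-5)^i = 3(-5)^(i + 1) - 3·6^i = 3(-5)^(i+1) - 3·6^((i+1) - 1),
which is the claimed formula at n = i+1.
By induction, the statement is established for all n ≥ 1.

u_n = 3(-5)^n - 3·6^(n - 1)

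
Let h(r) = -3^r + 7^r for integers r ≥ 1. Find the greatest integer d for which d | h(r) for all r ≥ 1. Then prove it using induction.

d = 4

Computing the first values: h(1) = 4 and h(2) = 40; gcd(4, 40) = 4, so d ≤ 4.
We prove 4 | -3^r + 7^r for all r ≥ 1 by induction on r.
For the base case r = 1: h(1) = 4 = 4·(1), so 4 | h(1).
For the inductive step, assume it holds for an arbitrary p ≥ 1, i.e. 4 | h(p). Then
7^{p+1} − 3^{p+1} = 7·7^p − 3·3^p = 7·(7^p − 3^p) + (4)·3^p. The first term is divisible by 4 by the inductive hypothesis, and the second term (4)·3^p is divisible by 4 since 4 | 4. Hence 4 | h(p+1).
By induction, the statement is established for all r ≥ 1.
Therefore the largest such d is 4.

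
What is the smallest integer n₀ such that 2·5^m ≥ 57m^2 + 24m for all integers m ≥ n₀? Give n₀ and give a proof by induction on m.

n₀ = 4

At m = 3: 250 < 585, so the inequality fails and n₀ ≥ 4. We prove 2·5^m ≥ 57m^2 + 24m for all m ≥ 4.
Base step (m = 4): 2·5^m = 1250 and 57m^2 + 24m = 1008, so 1250 ≥ 1008.
For the inductive step, assume it holds for an arbitrary j ≥ 4, so 2·5^j ≥ 57j^2 + 24j.
Then 2·5^(j + 1) = 5·(2·5^j) ≥ 5·(57j^2 + 24j).
Also, for j ≥ 4 we have 5·(57j^2 + 24j) ≥ 57(j+1)^2 + 24(j+1), since 5·(57j^2 + 24j) − (57(j+1)^2 + 24(j+1)) = 228j^2 - 18j - 81, which is nonnegative for all j ≥ 4.
Combining, 2·5^(j + 1) ≥ 57(j+1)^2 + 24(j+1).
By induction, the statement is established for all m ≥ 4.
Hence the smallest such n₀ is 4.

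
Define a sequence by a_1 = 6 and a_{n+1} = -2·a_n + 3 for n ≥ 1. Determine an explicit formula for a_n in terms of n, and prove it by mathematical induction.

Computing the first terms: a_1 = 6, a_2 = -9, a_3 = 21. This suggests a_n = 5(-2)^(n - 1) + 1.
Base step (n = 1): the formula gives 6 = 6 = a_1.
Inductive step: assume the claim holds for n = k, so a_k = 5(-2)^(k - 1) + 1.
Then a_{k+1} = -2·a_k + 3 = -2·(5(-2)^(k - 1) + 1) + 3 = 5(-2)^k + 1 = 5(-2)^((k+1) - 1) + 1,
which is the claimed formula at n = k+1.
Hence, by induction on n, the claim holds for every n ≥ 1.

a_n = 5(-2)^(n - 1) + 1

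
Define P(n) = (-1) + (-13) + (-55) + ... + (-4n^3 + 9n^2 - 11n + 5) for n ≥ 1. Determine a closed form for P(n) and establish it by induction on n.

P(n) = -n(n^3 - n^2 + 2n - 1)

We claim P(n) = -n(n^3 - n^2 + 2n - 1) for all n ≥ 1.
For the base case n = 1: P(1) = -1, and the closed form gives -1. They agree.
Suppose the result is true for n = k, so P(k) = k(-k^3 + k^2 - 2k + 1).
Then P(k+1) = P(k) + (-4k^3 - 3k^2 - 5k - 1) = (k(-k^3 + k^2 - 2k + 1)) + (-4k^3 - 3k^2 - 5k - 1).
Simplifying, P(k+1) = -(k + 1)(k^3 + 2k^2 + 3k + 1) = -(k+1)((k+1)^3 - (k+1)^2 + 2(k+1) - 1),
which is the closed form with n = k+1.
This completes the induction.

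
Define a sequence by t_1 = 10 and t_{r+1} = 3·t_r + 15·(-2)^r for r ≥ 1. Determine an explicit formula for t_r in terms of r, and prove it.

t_r = -3(-2)^r + 4·3^(r - 1)

Computing the first terms: t_1 = 10, t_2 = 0, t_3 = 60. This suggests t_r = -3(-2)^r + 4·3^(r - 1).
For the base case r = 1: the formula gives 10 = 10 = t_1.
Suppose the result is true for r = k, so t_k = -3(-2)^k + 4·3^(k - 1).
Then t_{k+1} = 3·t_k + 15·(-2)^k = 3·(-3(-2)^k + 4·3^(k - 1)) + 15·(-2)^k = -3(-2)^(k + 1) + 4·3^k = -3(-2)^(k+1) + 4·3^((k+1) - 1),
which is the claimed formula at r = k+1.
This completes the induction.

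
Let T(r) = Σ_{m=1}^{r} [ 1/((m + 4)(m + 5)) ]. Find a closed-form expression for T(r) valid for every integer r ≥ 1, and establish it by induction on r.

T(r) = r/(5(r + 5))

We claim T(r) = r/(5(r + 5)) for all r ≥ 1.
When r = 1: T(1) = 1/30, and the closed form gives 1/30. They agree.
Inductive step: assume the claim holds for r = m, so T(m) = m/(5(m + 5)).
Then T(m+1) = T(m) + (1/((m + 5)(m + 6))) = (m/(5(m + 5))) + (1/((m + 5)(m + 6))).
Simplifying, T(m+1) = (m + 1)/(5(m + 6)) = (m+1)/(5((m+1) + 5)),
which is the closed form with r = m+1.
This completes the induction.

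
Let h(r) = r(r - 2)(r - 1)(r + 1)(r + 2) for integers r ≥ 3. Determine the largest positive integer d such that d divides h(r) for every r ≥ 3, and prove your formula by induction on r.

d = 120

Computing the first values: h(3) = 120 and h(4) = 720; gcd(120, 720) = 120, so d ≤ 120.
We prove 120 | r(r - 2)(r - 1)(r + 1)(r + 2) for all r ≥ 3 by induction on r.
When r = 3: h(3) = 120 = 120·(1), so 120 | h(3).
Inductive step: suppose the statement holds for some m ≥ 3, i.e. 120 | h(m). Then
h(m+1) − h(m) = (m-1)·m·(m+1)·(m+2)·(m+3) − (m-2)·(m-1)·m·(m+1)·(m+2) = (m-1)·m·(m+1)·(m+2)·[(m+3) − (m-2)] = 5·(m-1)·m·(m+1)·(m+2). The product of 4 consecutive integers is divisible by (4)! = 24, so h(m+1) − h(m) is divisible by 5·24 = 120. By the inductive hypothesis 120 | h(m), hence 120 | h(m+1).
Hence, by induction on r, the claim holds for every r ≥ 3.
Therefore the largest such d is 120.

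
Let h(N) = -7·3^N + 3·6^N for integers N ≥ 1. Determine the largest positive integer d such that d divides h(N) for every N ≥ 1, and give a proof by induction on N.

Computing the first values: h(1) = -3 and h(2) = 45; gcd(-3, 45) = 3, so d ≤ 3.
We prove 3 | -7·3^N + 3·6^N for all N ≥ 1 by induction on N.
Base case (N = 1): h(1) = -3 = 3·(-1), so 3 | h(1).
Inductive step: assume the claim holds for N = m, i.e. 3 | h(m). Then
h(m+1) − 6·h(m) = (-7·3^(m+1) + 3·6^(m+1)) − 6·(-7·3^m + 3·6^m) = (-7)·3^m·(3 − 6) = (21)·3^m. Since 3 | h(m) by the inductive hypothesis, 3 | 6·h(m); and 3 | 21 since 21 = 3·7. Therefore 3 | h(m+1).
By induction, the statement is established for all N ≥ 1.
Therefore the largest such d is 3.

d = 3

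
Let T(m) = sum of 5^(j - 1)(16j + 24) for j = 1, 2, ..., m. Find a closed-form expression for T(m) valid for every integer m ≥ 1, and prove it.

T(m) = 5^m(4m + 5) - 5

We claim T(m) = 5^m(4m + 5) - 5 for all m ≥ 1.
Base step (m = 1): T(1) = 40, and the closed form gives 40. They agree.
For the inductive step, assume it holds for an arbitrary j ≥ 1, so T(j) = 5^j(4j + 5) - 5.
Then T(j+1) = T(j) + (5^j(16j + 40)) = (5^j(4j + 5) - 5) + (5^j(16j + 40)).
Simplifying, T(j+1) = 20·5^j·j + 45·5^j - 5 = 5^(j+1)(4(j+1) + 5) - 5,
which is the closed form with m = j+1.
This completes the induction.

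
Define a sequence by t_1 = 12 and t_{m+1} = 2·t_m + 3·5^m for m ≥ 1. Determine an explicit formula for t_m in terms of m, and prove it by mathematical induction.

Computing the first terms: t_1 = 12, t_2 = 39, t_3 = 153. This suggests t_m = 7·2^(m - 1) + 5^m.
Base case (m = 1): the formula gives 12 = 12 = t_1.
Inductive step: suppose the statement holds for some r ≥ 1, so t_r = 7·2^(r - 1) + 5^r.
Then t_{r+1} = 2·t_r + 3·5^r = 2·(7·2^(r - 1) + 5^r) + 3·5^r = 7·2^r + 5^(r + 1) = 7·2^((r+1) - 1) + 5^(r+1),
which is the claimed formula at m = r+1.
Hence, by induction on m, the claim holds for every m ≥ 1.

t_m = 7·2^(m - 1) + 5^m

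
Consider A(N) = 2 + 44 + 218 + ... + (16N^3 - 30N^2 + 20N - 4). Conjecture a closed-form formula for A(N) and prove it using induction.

A(N) = N(4N^3 - 2N^2 - N + 1)

We claim A(N) = N(4N^3 - 2N^2 - N + 1) for all N ≥ 1.
For the base case N = 1: A(1) = 2, and the closed form gives 2. They agree.
Suppose the result is true for N = r, so A(r) = r(4r^3 - 2r^2 - r + 1).
Then A(r+1) = A(r) + (16r^3 + 18r^2 + 8r + 2) = (r(4r^3 - 2r^2 - r + 1)) + (16r^3 + 18r^2 + 8r + 2).
Simplifying, A(r+1) = (r + 1)(4r^3 + 10r^2 + 7r + 2) = (r+1)(4(r+1)^3 - 2(r+1)^2 - (r+1) + 1),
which is the closed form with N = r+1.
By induction, the statement is established for all N ≥ 1.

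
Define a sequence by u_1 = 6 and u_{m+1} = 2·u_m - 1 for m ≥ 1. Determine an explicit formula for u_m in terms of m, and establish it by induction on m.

u_m = 5·2^(m - 1) + 1

Computing the first terms: u_1 = 6, u_2 = 11, u_3 = 21. This suggests u_m = 5·2^(m - 1) + 1.
When m = 1: the formula gives 6 = 6 = u_1.
Suppose the result is true for m = p, so u_p = 5·2^(p - 1) + 1.
Then u_{p+1} = 2·u_p - 1 = 2·(5·2^(p - 1) + 1) - 1 = 5·2^p + 1 = 5·2^((p+1) - 1) + 1,
which is the claimed formula at m = p+1.
By induction, the statement is established for all m ≥ 1.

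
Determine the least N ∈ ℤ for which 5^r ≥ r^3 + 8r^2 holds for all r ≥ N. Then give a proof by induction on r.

N = 3

At r = 2: 25 < 40, so the inequality fails and N ≥ 3. We prove 5^r ≥ r^3 + 8r^2 for all r ≥ 3.
When r = 3: 5^r = 125 and r^3 + 8r^2 = 99, so 125 ≥ 99.
Inductive step: suppose the statement holds for some m ≥ 3, so 5^m ≥ m^3 + 8m^2.
Then 5^(m + 1) = 5·(5^m) ≥ 5·(m^3 + 8m^2).
Also, for m ≥ 3 we have 5·(m^3 + 8m^2) ≥ (m+1)^3 + 8(m+1)^2, since 5·(m^3 + 8m^2) − ((m+1)^3 + 8(m+1)^2) = 4m^3 + 29m^2 - 19m - 9, which is nonnegative for all m ≥ 3.
Combining, 5^(m + 1) ≥ (m+1)^3 + 8(m+1)^2.
By the principle of mathematical induction, the result holds for all r ≥ 3.
Hence the smallest such N is 3.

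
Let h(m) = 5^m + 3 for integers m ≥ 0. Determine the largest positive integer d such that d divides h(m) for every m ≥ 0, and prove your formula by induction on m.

Computing the first values: h(0) = 4 and h(1) = 8; gcd(4, 8) = 4, so d ≤ 4.
We prove 4 | 5^m + 3 for all m ≥ 0 by induction on m.
Base step (m = 0): h(0) = 4 = 4·(1), so 4 | h(0).
For the inductive step, assume it holds for an arbitrary j ≥ 0, i.e. 4 | h(j). Then
h(j+1) = 5^(j+1) + 3 = 5·(5^j + 3) - 12 = 5·h(j) - 12. The first term is divisible by 4 by the inductive hypothesis, and -12 is divisible by 4. Hence 4 | h(j+1).
By induction, the statement is established for all m ≥ 0.
Therefore the largest such d is 4.

d = 4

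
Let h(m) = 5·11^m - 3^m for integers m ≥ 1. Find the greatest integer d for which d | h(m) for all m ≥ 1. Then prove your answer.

Computing the first values: h(1) = 52 and h(2) = 596; gcd(52, 596) = 4, so d ≤ 4.
We prove 4 | 5·11^m - 3^m for all m ≥ 1 by induction on m.
Base case (m = 1): h(1) = 52 = 4·(13), so 4 | h(1).
Inductive step: suppose the statement holds for some p ≥ 1, i.e. 4 | h(p). Then
h(p+1) − 11·h(p) = (5·11^(p+1) - 3^(p+1)) − 11·(5·11^p - 3^p) = (-1)·3^p·(3 − 11) = (8)·3^p. Since 4 | h(p) by the inductive hypothesis, 4 | 11·h(p); and 4 | 8 since 8 = 4·2. Therefore 4 | h(p+1).
Hence, by induction on m, the claim holds for every m ≥ 1.
Therefore the largest such d is 4.

d = 4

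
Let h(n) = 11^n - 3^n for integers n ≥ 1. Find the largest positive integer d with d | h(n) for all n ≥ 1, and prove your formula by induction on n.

d = 8

Computing the first values: h(1) = 8 and h(2) = 112; gcd(8, 112) = 8, so d ≤ 8.
We prove 8 | 11^n - 3^n for all n ≥ 1 by induction on n.
Base case (n = 1): h(1) = 8 = 8·(1), so 8 | h(1).
For the inductive step, assume it holds for an arbitrary j ≥ 1, i.e. 8 | h(j). Then
11^{j+1} − 3^{j+1} = 11·11^j − 3·3^j = 11·(11^j − 3^j) + (8)·3^j. The first term is divisible by 8 by the inductive hypothesis, and the second term (8)·3^j is divisible by 8 since 8 | 8. Hence 8 | h(j+1).
By induction, the statement is established for all n ≥ 1.
Therefore the largest such d is 8.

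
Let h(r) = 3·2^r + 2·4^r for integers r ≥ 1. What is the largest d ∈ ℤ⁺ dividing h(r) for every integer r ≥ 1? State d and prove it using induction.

d = 2

Computing the first values: h(1) = 14 and h(2) = 44; gcd(14, 44) = 2, so d ≤ 2.
We prove 2 | 3·2^r + 2·4^r for all r ≥ 1 by induction on r.
Base step (r = 1): h(1) = 14 = 2·(7), so 2 | h(1).
For the inductive step, assume it holds for an arbitrary m ≥ 1, i.e. 2 | h(m). Then
h(m+1) − 4·h(m) = (3·2^(m+1) + 2·4^(m+1)) − 4·(3·2^m + 2·4^m) = (3)·2^m·(2 − 4) = (-6)·2^m. Since 2 | h(m) by the inductive hypothesis, 2 | 4·h(m); and 2 | -6 since -6 = 2·-3. Therefore 2 | h(m+1).
By induction, the statement is established for all r ≥ 1.
Therefore the largest such d is 2.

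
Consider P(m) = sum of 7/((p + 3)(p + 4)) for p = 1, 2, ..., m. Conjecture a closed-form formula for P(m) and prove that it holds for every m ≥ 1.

We claim P(m) = 7m/(4(m + 4)) for all m ≥ 1.
Base step (m = 1): P(1) = 7/20, and the closed form gives 7/20. They agree.
Inductive step: assume the claim holds for m = p, so P(p) = 7p/(4(p + 4)).
Then P(p+1) = P(p) + (7/((p + 4)(p + 5))) = (7p/(4(p + 4))) + (7/((p + 4)(p + 5))).
Simplifying, P(p+1) = 7(p + 1)/(4(p + 5)) = 7(p+1)/(4((p+1) + 4)),
which is the closed form with m = p+1.
This completes the induction.

P(m) = 7m/(4(m + 4))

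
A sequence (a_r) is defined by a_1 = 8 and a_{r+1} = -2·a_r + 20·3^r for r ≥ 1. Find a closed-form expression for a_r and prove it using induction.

Computing the first terms: a_1 = 8, a_2 = 44, a_3 = 92. This suggests a_r = -(-2)^(r + 1) + 4·3^r.
When r = 1: the formula gives 8 = 8 = a_1.
For the inductive step, assume it holds for an arbitrary m ≥ 1, so a_m = -(-2)^(m + 1) + 4·3^m.
Then a_{m+1} = -2·a_m + 20·3^m = -2·(-(-2)^(m + 1) + 4·3^m) + 20·3^m = -(-2)^(m + 2) + 4·3^(m + 1) = -(-2)^((m+1) + 1) + 4·3^(m+1),
which is the claimed formula at r = m+1.
By the principle of mathematical induction, the result holds for all r ≥ 1.

a_r = -(-2)^(r + 1) + 4·3^r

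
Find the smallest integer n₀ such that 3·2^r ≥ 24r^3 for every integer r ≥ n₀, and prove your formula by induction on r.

n₀ = 15

At r = 14: 49152 < 65856, so the inequality fails and n₀ ≥ 15. We prove 3·2^r ≥ 24r^3 for all r ≥ 15.
Base case (r = 15): 3·2^r = 98304 and 24r^3 = 81000, so 98304 ≥ 81000.
For the inductive step, assume it holds for an arbitrary m ≥ 15, so 3·2^m ≥ 24m^3.
Then 3·2^(m + 1) = 2·(3·2^m) ≥ 2·(24m^3).
Also, for m ≥ 15 we have 2·(24m^3) ≥ 24(m+1)^3, since 2 ≥ (1 + 1/m)^3 for all m ≥ 15.
Combining, 3·2^(m + 1) ≥ 24(m+1)^3.
Hence, by induction on r, the claim holds for every r ≥ 15.
Hence the smallest such n₀ is 15.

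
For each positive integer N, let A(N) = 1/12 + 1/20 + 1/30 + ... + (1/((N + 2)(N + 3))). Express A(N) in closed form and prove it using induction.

A(N) = N/(3(N + 3))

We claim A(N) = N/(3(N + 3)) for all N ≥ 1.
Base case (N = 1): A(1) = 1/12, and the closed form gives 1/12. They agree.
Inductive step: suppose the statement holds for some i ≥ 1, so A(i) = i/(3(i + 3)).
Then A(i+1) = A(i) + (1/((i + 3)(i + 4))) = (i/(3(i + 3))) + (1/((i + 3)(i + 4))).
Simplifying, A(i+1) = (i + 1)/(3(i + 4)) = (i+1)/(3((i+1) + 3)),
which is the closed form with N = i+1.
Hence, by induction on N, the claim holds for every N ≥ 1.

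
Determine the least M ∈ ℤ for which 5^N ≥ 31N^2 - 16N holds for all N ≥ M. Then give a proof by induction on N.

M = 4

At N = 3: 125 < 231, so the inequality fails and M ≥ 4. We prove 5^N ≥ 31N^2 - 16N for all N ≥ 4.
Base step (N = 4): 5^N = 625 and 31N^2 - 16N = 432, so 625 ≥ 432.
Suppose the result is true for N = m, so 5^m ≥ 31m^2 - 16m.
Then 5^(m + 1) = 5·(5^m) ≥ 5·(31m^2 - 16m).
Also, for m ≥ 4 we have 5·(31m^2 - 16m) ≥ 31(m+1)^2 - 16(m+1), since 5·(31m^2 - 16m) − (31(m+1)^2 - 16(m+1)) = 124m^2 - 126m - 15, which is nonnegative for all m ≥ 4.
Combining, 5^(m + 1) ≥ 31(m+1)^2 - 16(m+1).
By induction, the statement is established for all N ≥ 4.
Hence the smallest such M is 4.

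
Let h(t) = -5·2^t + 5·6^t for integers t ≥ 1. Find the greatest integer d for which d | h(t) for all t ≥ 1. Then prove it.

d = 20

Computing the first values: h(1) = 20 and h(2) = 160; gcd(20, 160) = 20, so d ≤ 20.
We prove 20 | -5·2^t + 5·6^t for all t ≥ 1 by induction on t.
Base case (t = 1): h(1) = 20 = 20·(1), so 20 | h(1).
Inductive step: suppose the statement holds for some j ≥ 1, i.e. 20 | h(j). Then
h(j+1) − 6·h(j) = (-5·2^(j+1) + 5·6^(j+1)) − 6·(-5·2^j + 5·6^j) = (-5)·2^j·(2 − 6) = (20)·2^j. Since 20 | h(j) by the inductive hypothesis, 20 | 6·h(j); and 20 | 20 since 20 = 20·1. Therefore 20 | h(j+1).
By the principle of mathematical induction, the result holds for all t ≥ 1.
Therefore the largest such d is 20.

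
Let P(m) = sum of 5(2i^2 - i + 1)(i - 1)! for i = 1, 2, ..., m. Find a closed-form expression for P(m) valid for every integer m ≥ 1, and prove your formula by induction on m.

We claim P(m) = (10m + 5)m! - 5 for all m ≥ 1.
For the base case m = 1: P(1) = 10, and the closed form gives 10. They agree.
Inductive step: suppose the statement holds for some i ≥ 1, so P(i) = (10i + 5)i! - 5.
Then P(i+1) = P(i) + (5(2i^2 + 3i + 2)i!) = ((10i + 5)i! - 5) + (5(2i^2 + 3i + 2)i!).
Simplifying, P(i+1) = (10(i+1) + 5)(i+1)! - 5,
which is the closed form with m = i+1.
By the principle of mathematical induction, the result holds for all m ≥ 1.

P(m) = (10m + 5)m! - 5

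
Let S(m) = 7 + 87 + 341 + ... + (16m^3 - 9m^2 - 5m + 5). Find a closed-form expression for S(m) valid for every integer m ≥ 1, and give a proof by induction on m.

S(m) = m(4m^3 + 5m^2 - 3m + 1)

We claim S(m) = m(4m^3 + 5m^2 - 3m + 1) for all m ≥ 1.
Base step (m = 1): S(1) = 7, and the closed form gives 7. They agree.
For the inductive step, assume it holds for an arbitrary i ≥ 1, so S(i) = i(4i^3 + 5i^2 - 3i + 1).
Then S(i+1) = S(i) + (16i^3 + 39i^2 + 25i + 7) = (i(4i^3 + 5i^2 - 3i + 1)) + (16i^3 + 39i^2 + 25i + 7).
Simplifying, S(i+1) = (i + 1)(4i^3 + 17i^2 + 19i + 7) = (i+1)(4(i+1)^3 + 5(i+1)^2 - 3(i+1) + 1),
which is the closed form with m = i+1.
Hence, by induction on m, the claim holds for every m ≥ 1.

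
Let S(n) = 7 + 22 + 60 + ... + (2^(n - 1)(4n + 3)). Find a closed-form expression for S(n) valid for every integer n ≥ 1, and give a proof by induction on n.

S(n) = 2^n(4n - 1) + 1

We claim S(n) = 2^n(4n - 1) + 1 for all n ≥ 1.
When n = 1: S(1) = 7, and the closed form gives 7. They agree.
Suppose the result is true for n = p, so S(p) = 2^p(4p - 1) + 1.
Then S(p+1) = S(p) + (2^p(4p + 7)) = (2^p(4p - 1) + 1) + (2^p(4p + 7)).
Simplifying, S(p+1) = 8·2^p·p + 6·2^p + 1 = 2^(p+1)(4(p+1) - 1) + 1,
which is the closed form with n = p+1.
This completes the induction.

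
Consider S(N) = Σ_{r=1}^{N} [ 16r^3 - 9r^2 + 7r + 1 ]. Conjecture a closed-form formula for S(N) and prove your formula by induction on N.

We claim S(N) = N(4N^3 + 5N^2 + 3N + 3) for all N ≥ 1.
Base case (N = 1): S(1) = 15, and the closed form gives 15. They agree.
For the inductive step, assume it holds for an arbitrary r ≥ 1, so S(r) = r(4r^3 + 5r^2 + 3r + 3).
Then S(r+1) = S(r) + (16r^3 + 39r^2 + 37r + 15) = (r(4r^3 + 5r^2 + 3r + 3)) + (16r^3 + 39r^2 + 37r + 15).
Simplifying, S(r+1) = (r + 1)(4r^3 + 17r^2 + 25r + 15) = (r+1)(4(r+1)^3 + 5(r+1)^2 + 3(r+1) + 3),
which is the closed form with N = r+1.
By induction, the statement is established for all N ≥ 1.

S(N) = N(4N^3 + 5N^2 + 3N + 3)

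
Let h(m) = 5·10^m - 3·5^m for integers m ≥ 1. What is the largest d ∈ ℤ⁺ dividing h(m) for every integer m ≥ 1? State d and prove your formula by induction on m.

Computing the first values: h(1) = 35 and h(2) = 425; gcd(35, 425) = 5, so d ≤ 5.
We prove 5 | 5·10^m - 3·5^m for all m ≥ 1 by induction on m.
For the base case m = 1: h(1) = 35 = 5·(7), so 5 | h(1).
Inductive step: suppose the statement holds for some p ≥ 1, i.e. 5 | h(p). Then
h(p+1) − 10·h(p) = (5·10^(p+1) - 3·5^(p+1)) − 10·(5·10^p - 3·5^p) = (-3)·5^p·(5 − 10) = (15)·5^p. Since 5 | h(p) by the inductive hypothesis, 5 | 10·h(p); and 5 | 15 since 15 = 5·3. Therefore 5 | h(p+1).
By induction, the statement is established for all m ≥ 1.
Therefore the largest such d is 5.

d = 5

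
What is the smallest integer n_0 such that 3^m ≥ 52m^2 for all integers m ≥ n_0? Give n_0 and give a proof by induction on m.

n_0 = 8

At m = 7: 2187 < 2548, so the inequality fails and n_0 ≥ 8. We prove 3^m ≥ 52m^2 for all m ≥ 8.
For the base case m = 8: 3^m = 6561 and 52m^2 = 3328, so 6561 ≥ 3328.
Inductive step: suppose the statement holds for some j ≥ 8, so 3^j ≥ 52j^2.
Then 3^(j + 1) = 3·(3^j) ≥ 3·(52j^2).
Also, for j ≥ 8 we have 3·(52j^2) ≥ 52(j+1)^2, since 3 ≥ (1 + 1/j)^2 for all j ≥ 8.
Combining, 3^(j + 1) ≥ 52(j+1)^2.
Hence, by induction on m, the claim holds for every m ≥ 8.
Hence the smallest such n_0 is 8.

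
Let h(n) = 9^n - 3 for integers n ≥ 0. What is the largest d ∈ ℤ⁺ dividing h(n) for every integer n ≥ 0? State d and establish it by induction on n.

d = 2

Computing the first values: h(0) = -2 and h(1) = 6; gcd(-2, 6) = 2, so d ≤ 2.
We prove 2 | 9^n - 3 for all n ≥ 0 by induction on n.
Base case (n = 0): h(0) = -2 = 2·(-1), so 2 | h(0).
For the inductive step, assume it holds for an arbitrary r ≥ 0, i.e. 2 | h(r). Then
h(r+1) = 9^(r+1) - 3 = 9·(9^r - 3) + 24 = 9·h(r) + 24. The first term is divisible by 2 by the inductive hypothesis, and 24 is divisible by 2. Hence 2 | h(r+1).
This completes the induction.
Therefore the largest such d is 2.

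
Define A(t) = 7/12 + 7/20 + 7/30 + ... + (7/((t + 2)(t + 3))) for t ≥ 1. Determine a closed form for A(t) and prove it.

A(t) = 7t/(3(t + 3))

We claim A(t) = 7t/(3(t + 3)) for all t ≥ 1.
When t = 1: A(1) = 7/12, and the closed form gives 7/12. They agree.
Inductive step: suppose the statement holds for some j ≥ 1, so A(j) = 7j/(3(j + 3)).
Then A(j+1) = A(j) + (7/((j + 3)(j + 4))) = (7j/(3(j + 3))) + (7/((j + 3)(j + 4))).
Simplifying, A(j+1) = 7(j + 1)/(3(j + 4)) = 7(j+1)/(3((j+1) + 3)),
which is the closed form with t = j+1.
Hence, by induction on t, the claim holds for every t ≥ 1.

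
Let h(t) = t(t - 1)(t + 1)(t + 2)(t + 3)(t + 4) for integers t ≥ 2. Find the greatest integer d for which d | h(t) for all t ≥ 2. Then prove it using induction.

d = 720

Computing the first values: h(2) = 720 and h(3) = 5040; gcd(720, 5040) = 720, so d ≤ 720.
We prove 720 | t(t - 1)(t + 1)(t + 2)(t + 3)(t + 4) for all t ≥ 2 by induction on t.
Base step (t = 2): h(2) = 720 = 720·(1), so 720 | h(2).
Inductive step: assume the claim holds for t = r, i.e. 720 | h(r). Then
h(r+1) − h(r) = r·(r+1)·(r+2)·(r+3)·(r+4)·(r+5) − (r-1)·r·(r+1)·(r+2)·(r+3)·(r+4) = r·(r+1)·(r+2)·(r+3)·(r+4)·[(r+5) − (r-1)] = 6·r·(r+1)·(r+2)·(r+3)·(r+4). The product of 5 consecutive integers is divisible by (5)! = 120, so h(r+1) − h(r) is divisible by 6·120 = 720. By the inductive hypothesis 720 | h(r), hence 720 | h(r+1).
This completes the induction.
Therefore the largest such d is 720.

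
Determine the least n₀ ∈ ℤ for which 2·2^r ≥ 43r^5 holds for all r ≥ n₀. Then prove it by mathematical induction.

At r = 28: 536870912 < 740045824, so the inequality fails and n₀ ≥ 29. We prove 2·2^r ≥ 43r^5 for all r ≥ 29.
For the base case r = 29: 2·2^r = 1073741824 and 43r^5 = 881979407, so 1073741824 ≥ 881979407.
Inductive step: assume the claim holds for r = k, so 2·2^k ≥ 43k^5.
Then 2·2^(k + 1) = 2·(2·2^k) ≥ 2·(43k^5).
Also, for k ≥ 29 we have 2·(43k^5) ≥ 43(k+1)^5, since 2 ≥ (1 + 1/k)^5 for all k ≥ 29.
Combining, 2·2^(k + 1) ≥ 43(k+1)^5.
By induction, the statement is established for all r ≥ 29.
Hence the smallest such n₀ is 29.

n₀ = 29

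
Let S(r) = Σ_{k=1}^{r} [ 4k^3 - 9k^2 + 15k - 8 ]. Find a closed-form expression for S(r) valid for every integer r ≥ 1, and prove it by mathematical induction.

We claim S(r) = r(r^3 - r^2 + 4r - 2) for all r ≥ 1.
When r = 1: S(1) = 2, and the closed form gives 2. They agree.
Suppose the result is true for r = k, so S(k) = k(k^3 - k^2 + 4k - 2).
Then S(k+1) = S(k) + (4k^3 + 3k^2 + 9k + 2) = (k(k^3 - k^2 + 4k - 2)) + (4k^3 + 3k^2 + 9k + 2).
Simplifying, S(k+1) = (k + 1)(k^3 + 2k^2 + 5k + 2) = (k+1)((k+1)^3 - (k+1)^2 + 4(k+1) - 2),
which is the closed form with r = k+1.
By the principle of mathematical induction, the result holds for all r ≥ 1.

S(r) = r(r^3 - r^2 + 4r - 2)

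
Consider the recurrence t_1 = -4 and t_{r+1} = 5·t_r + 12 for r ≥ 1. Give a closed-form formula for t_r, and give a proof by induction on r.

Computing the first terms: t_1 = -4, t_2 = -8, t_3 = -28. This suggests t_r = -5^(r - 1) - 3.
When r = 1: the formula gives -4 = -4 = t_1.
Inductive step: suppose the statement holds for some i ≥ 1, so t_i = -5^(i - 1) - 3.
Then t_{i+1} = 5·t_i + 12 = 5·(-5^(i - 1) - 3) + 12 = -5^i - 3 = -5^((i+1) - 1) - 3,
which is the claimed formula at r = i+1.
By induction, the statement is established for all r ≥ 1.

t_r = -5^(r - 1) - 3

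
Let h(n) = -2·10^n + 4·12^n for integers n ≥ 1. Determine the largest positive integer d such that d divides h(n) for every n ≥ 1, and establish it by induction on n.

Computing the first values: h(1) = 28 and h(2) = 376; gcd(28, 376) = 4, so d ≤ 4.
We prove 4 | -2·10^n + 4·12^n for all n ≥ 1 by induction on n.
When n = 1: h(1) = 28 = 4·(7), so 4 | h(1).
Inductive step: suppose the statement holds for some m ≥ 1, i.e. 4 | h(m). Then
h(m+1) − 12·h(m) = (-2·10^(m+1) + 4·12^(m+1)) − 12·(-2·10^m + 4·12^m) = (-2)·10^m·(10 − 12) = (4)·10^m. Since 4 | h(m) by the inductive hypothesis, 4 | 12·h(m); and 4 | 4 since 4 = 4·1. Therefore 4 | h(m+1).
By the principle of mathematical induction, the result holds for all n ≥ 1.
Therefore the largest such d is 4.

d = 4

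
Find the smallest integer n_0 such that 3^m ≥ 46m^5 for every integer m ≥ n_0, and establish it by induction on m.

At m = 16: 43046721 < 48234496, so the inequality fails and n_0 ≥ 17. We prove 3^m ≥ 46m^5 for all m ≥ 17.
For the base case m = 17: 3^m = 129140163 and 46m^5 = 65313422, so 129140163 ≥ 65313422.
Inductive step: suppose the statement holds for some k ≥ 17, so 3^k ≥ 46k^5.
Then 3^(k + 1) = 3·(3^k) ≥ 3·(46k^5).
Also, for k ≥ 17 we have 3·(46k^5) ≥ 46(k+1)^5, since 3 ≥ (1 + 1/k)^5 for all k ≥ 17.
Combining, 3^(k + 1) ≥ 46(k+1)^5.
Hence, by induction on m, the claim holds for every m ≥ 17.
Hence the smallest such n_0 is 17.

n_0 = 17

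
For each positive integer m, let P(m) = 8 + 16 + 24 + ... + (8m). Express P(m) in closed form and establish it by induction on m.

P(m) = 4m(m + 1)

We claim P(m) = 4m(m + 1) for all m ≥ 1.
Base step (m = 1): P(1) = 8, and the closed form gives 8. They agree.
Inductive step: suppose the statement holds for some i ≥ 1, so P(i) = 4i(i + 1).
Then P(i+1) = P(i) + (8i + 8) = (4i(i + 1)) + (8i + 8).
Simplifying, P(i+1) = 4(i + 1)(i + 2) = 4(i+1)((i+1) + 1),
which is the closed form with m = i+1.
Hence, by induction on m, the claim holds for every m ≥ 1.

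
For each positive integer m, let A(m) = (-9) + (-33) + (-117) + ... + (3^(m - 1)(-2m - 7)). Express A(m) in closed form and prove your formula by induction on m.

A(m) = -3^m(m + 3) + 3

We claim A(m) = -3^m(m + 3) + 3 for all m ≥ 1.
Base step (m = 1): A(1) = -9, and the closed form gives -9. They agree.
Suppose the result is true for m = j, so A(j) = -3^j(j + 3) + 3.
Then A(j+1) = A(j) + (3^j(-2j - 9)) = (-3^j(j + 3) + 3) + (3^j(-2j - 9)).
Simplifying, A(j+1) = -3·3^j·j - 12·3^j + 3 = -3^(j+1)((j+1) + 3) + 3,
which is the closed form with m = j+1.
By induction, the statement is established for all m ≥ 1.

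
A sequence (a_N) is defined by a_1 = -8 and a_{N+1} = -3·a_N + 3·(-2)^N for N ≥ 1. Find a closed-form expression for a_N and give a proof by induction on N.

a_N = 3(-2)^N - 2(-3)^(N - 1)

Computing the first terms: a_1 = -8, a_2 = 18, a_3 = -42. This suggests a_N = 3(-2)^N - 2(-3)^(N - 1).
For the base case N = 1: the formula gives -8 = -8 = a_1.
Inductive step: suppose the statement holds for some j ≥ 1, so a_j = 3(-2)^j - 2(-3)^(j - 1).
Then a_{j+1} = -3·a_j + 3·(-2)^j = -3·(3(-2)^j - 2(-3)^(j - 1)) + 3·(-2)^j = 3(-2)^(j + 1) - 2(-3)^j = 3(-2)^(j+1) - 2(-3)^((j+1) - 1),
which is the claimed formula at N = j+1.
By the principle of mathematical induction, the result holds for all N ≥ 1.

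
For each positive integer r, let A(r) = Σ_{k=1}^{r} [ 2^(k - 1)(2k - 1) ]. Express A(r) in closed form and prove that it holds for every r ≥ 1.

A(r) = 2^r(2r - 3) + 3

We claim A(r) = 2^r(2r - 3) + 3 for all r ≥ 1.
For the base case r = 1: A(1) = 1, and the closed form gives 1. They agree.
For the inductive step, assume it holds for an arbitrary k ≥ 1, so A(k) = 2^k(2k - 3) + 3.
Then A(k+1) = A(k) + (2^k(2k + 1)) = (2^k(2k - 3) + 3) + (2^k(2k + 1)).
Simplifying, A(k+1) = -2^(k + 1) + 2^(k + 2)k + 3 = 2^(k+1)(2(k+1) - 3) + 3,
which is the closed form with r = k+1.
Hence, by induction on r, the claim holds for every r ≥ 1.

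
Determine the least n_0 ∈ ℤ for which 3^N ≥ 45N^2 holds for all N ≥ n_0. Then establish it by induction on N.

At N = 7: 2187 < 2205, so the inequality fails and n_0 ≥ 8. We prove 3^N ≥ 45N^2 for all N ≥ 8.
For the base case N = 8: 3^N = 6561 and 45N^2 = 2880, so 6561 ≥ 2880.
Suppose the result is true for N = r, so 3^r ≥ 45r^2.
Then 3^(r + 1) = 3·(3^r) ≥ 3·(45r^2).
Also, for r ≥ 8 we have 3·(45r^2) ≥ 45(r+1)^2, since 3 ≥ (1 + 1/r)^2 for all r ≥ 8.
Combining, 3^(r + 1) ≥ 45(r+1)^2.
By the principle of mathematical induction, the result holds for all N ≥ 8.
Hence the smallest such n_0 is 8.

n_0 = 8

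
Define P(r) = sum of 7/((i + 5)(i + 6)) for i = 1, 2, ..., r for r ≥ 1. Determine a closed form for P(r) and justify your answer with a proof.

P(r) = 7r/(6(r + 6))

We claim P(r) = 7r/(6(r + 6)) for all r ≥ 1.
Base step (r = 1): P(1) = 1/6, and the closed form gives 1/6. They agree.
Suppose the result is true for r = i, so P(i) = 7i/(6(i + 6)).
Then P(i+1) = P(i) + (7/((i + 6)(i + 7))) = (7i/(6(i + 6))) + (7/((i + 6)(i + 7))).
Simplifying, P(i+1) = 7(i + 1)/(6(i + 7)) = 7(i+1)/(6((i+1) + 6)),
which is the closed form with r = i+1.
Hence, by induction on r, the claim holds for every r ≥ 1.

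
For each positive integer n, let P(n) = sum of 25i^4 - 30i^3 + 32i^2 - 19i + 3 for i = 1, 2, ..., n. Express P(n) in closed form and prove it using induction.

We claim P(n) = n(5n^4 + 5n^3 + 4n^2 - n - 2) for all n ≥ 1.
Base step (n = 1): P(1) = 11, and the closed form gives 11. They agree.
For the inductive step, assume it holds for an arbitrary i ≥ 1, so P(i) = i(5i^4 + 5i^3 + 4i^2 - i - 2).
Then P(i+1) = P(i) + (25i^4 + 70i^3 + 92i^2 + 55i + 11) = (i(5i^4 + 5i^3 + 4i^2 - i - 2)) + (25i^4 + 70i^3 + 92i^2 + 55i + 11).
Simplifying, P(i+1) = (i + 1)(5i^4 + 25i^3 + 49i^2 + 42i + 11) = (i+1)(5(i+1)^4 + 5(i+1)^3 + 4(i+1)^2 - (i+1) - 2),
which is the closed form with n = i+1.
By induction, the statement is established for all n ≥ 1.

P(n) = n(5n^4 + 5n^3 + 4n^2 - n - 2)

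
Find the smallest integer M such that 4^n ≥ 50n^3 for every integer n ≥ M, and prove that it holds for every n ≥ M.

At n = 7: 16384 < 17150, so the inequality fails and M ≥ 8. We prove 4^n ≥ 50n^3 for all n ≥ 8.
Base step (n = 8): 4^n = 65536 and 50n^3 = 25600, so 65536 ≥ 25600.
Inductive step: suppose the statement holds for some p ≥ 8, so 4^p ≥ 50p^3.
Then 4^(p + 1) = 4·(4^p) ≥ 4·(50p^3).
Also, for p ≥ 8 we have 4·(50p^3) ≥ 50(p+1)^3, since 4 ≥ (1 + 1/p)^3 for all p ≥ 8.
Combining, 4^(p + 1) ≥ 50(p+1)^3.
Hence, by induction on n, the claim holds for every n ≥ 8.
Hence the smallest such M is 8.

M = 8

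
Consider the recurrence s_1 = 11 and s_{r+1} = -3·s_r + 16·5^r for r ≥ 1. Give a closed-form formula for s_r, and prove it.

Computing the first terms: s_1 = 11, s_2 = 47, s_3 = 259. This suggests s_r = (-3)^(r - 1) + 2·5^r.
Base step (r = 1): the formula gives 11 = 11 = s_1.
For the inductive step, assume it holds for an arbitrary i ≥ 1, so s_i = (-3)^(i - 1) + 2·5^i.
Then s_{i+1} = -3·s_i + 16·5^i = -3·((-3)^(i - 1) + 2·5^i) + 16·5^i = (-3)^i + 2·5^(i + 1) = (-3)^((i+1) - 1) + 2·5^(i+1),
which is the claimed formula at r = i+1.
This completes the induction.

s_r = (-3)^(r - 1) + 2·5^r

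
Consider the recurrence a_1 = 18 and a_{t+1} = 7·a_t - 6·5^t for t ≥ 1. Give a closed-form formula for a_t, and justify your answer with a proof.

Computing the first terms: a_1 = 18, a_2 = 96, a_3 = 522. This suggests a_t = 3·5^t + 3·7^(t - 1).
For the base case t = 1: the formula gives 18 = 18 = a_1.
Inductive step: assume the claim holds for t = k, so a_k = 3·5^k + 3·7^(k - 1).
Then a_{k+1} = 7·a_k - 6·5^k = 7·(3·5^k + 3·7^(k - 1)) - 6·5^k = 3·5^(k + 1) + 3·7^k = 3·5^(k+1) + 3·7^((k+1) - 1),
which is the claimed formula at t = k+1.
This completes the induction.

a_t = 3·5^t + 3·7^(t - 1)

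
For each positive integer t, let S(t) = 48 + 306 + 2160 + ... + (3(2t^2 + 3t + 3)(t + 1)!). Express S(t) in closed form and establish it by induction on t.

We claim S(t) = (6t + 3)(t + 2)! - 6 for all t ≥ 1.
When t = 1: S(1) = 48, and the closed form gives 48. They agree.
For the inductive step, assume it holds for an arbitrary p ≥ 1, so S(p) = (6p + 3)(p + 2)! - 6.
Then S(p+1) = S(p) + (3(2p^2 + 7p + 8)(p + 2)!) = ((6p + 3)(p + 2)! - 6) + (3(2p^2 + 7p + 8)(p + 2)!).
Simplifying, S(p+1) = (6(p+1) + 3)((p+1) + 2)! - 6,
which is the closed form with t = p+1.
By the principle of mathematical induction, the result holds for all t ≥ 1.

S(t) = (6t + 3)(t + 2)! - 6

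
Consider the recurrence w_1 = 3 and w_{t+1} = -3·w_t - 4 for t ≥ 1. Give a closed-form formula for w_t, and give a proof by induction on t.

w_t = 4(-3)^(t - 1) - 1

Computing the first terms: w_1 = 3, w_2 = -13, w_3 = 35. This suggests w_t = 4(-3)^(t - 1) - 1.
Base step (t = 1): the formula gives 3 = 3 = w_1.
Inductive step: assume the claim holds for t = p, so w_p = 4(-3)^(p - 1) - 1.
Then w_{p+1} = -3·w_p - 4 = -3·(4(-3)^(p - 1) - 1) - 4 = 4(-3)^p - 1 = 4(-3)^((p+1) - 1) - 1,
which is the claimed formula at t = p+1.
By the principle of mathematical induction, the result holds for all t ≥ 1.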